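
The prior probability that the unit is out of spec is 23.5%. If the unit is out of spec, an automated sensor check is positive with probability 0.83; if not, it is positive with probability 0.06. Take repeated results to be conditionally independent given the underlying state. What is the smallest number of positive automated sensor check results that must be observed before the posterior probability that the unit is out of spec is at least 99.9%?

4

Prior odds = 0.235/0.765 = 47/153.
Likelihood ratio of a positive = 0.83/0.06 = 83/6.
Target odds: 0.999 ÷ 0.001 = 999.
Require (83/6)ⁿ ≥ 999 ÷ (47/153) = 152847/47.
(83/6)³ = 571787/216 falls short of 152847/47 but (83/6)⁴ = 47458321/1296 reaches it, so n = 4.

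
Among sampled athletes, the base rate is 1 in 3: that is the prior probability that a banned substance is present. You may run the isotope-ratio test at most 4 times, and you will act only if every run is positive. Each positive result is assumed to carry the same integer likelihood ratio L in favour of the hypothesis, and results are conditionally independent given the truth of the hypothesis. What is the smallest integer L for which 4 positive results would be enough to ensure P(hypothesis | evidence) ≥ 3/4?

2

Prior odds = (1/3)/(2/3) = 0.5.
Target odds = 0.75/0.25 = 3.
Need L⁴ ≥ 3 ÷ 0.5 = 6.
1⁴ = 1 < 6 ≤ 16 = 2⁴, so L = 2.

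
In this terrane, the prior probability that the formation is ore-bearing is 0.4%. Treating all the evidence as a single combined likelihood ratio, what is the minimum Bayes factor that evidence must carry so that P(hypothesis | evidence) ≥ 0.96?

Prior odds = 0.004/0.996 = 1/249.
Target odds = 0.96/0.04 = 24.
Required Bayes factor = 24 ÷ (1/249) = 5976.

5976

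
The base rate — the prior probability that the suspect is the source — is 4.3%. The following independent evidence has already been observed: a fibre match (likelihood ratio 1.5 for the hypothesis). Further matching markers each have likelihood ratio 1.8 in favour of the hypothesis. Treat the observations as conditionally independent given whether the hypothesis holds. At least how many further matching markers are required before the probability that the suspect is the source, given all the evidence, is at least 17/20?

Prior odds = 0.043/0.957 = 43/957.
Bayes factor of the evidence already in hand = 1.5.
Odds after that evidence = (43/957) × 1.5 = 43/638.
Target odds = 0.85/0.15 = 17/3.
Need 1.8ⁿ ≥ 17/3 ÷ (43/638) = 10846/129.
1.8⁷ = 4782969/78125 falls short of 10846/129 but 1.8⁸ = 43046721/390625 reaches it, so n = 8.

8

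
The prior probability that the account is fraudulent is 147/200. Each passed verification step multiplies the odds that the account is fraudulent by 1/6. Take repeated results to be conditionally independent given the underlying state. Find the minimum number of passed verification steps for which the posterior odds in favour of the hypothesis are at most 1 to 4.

2

Prior odds = 0.735/0.265 = 147/53.
Likelihood ratio per passed verification step = 1/6.
Target odds = 0.25.
Need (147/53) × (1/6)ⁿ ≤ 0.25, i.e. (1/6)ⁿ ≤ 53/588.
(1/6)¹ = 1/6 is still above 53/588 but (1/6)² = 1/36 is at or below it, so n = 2.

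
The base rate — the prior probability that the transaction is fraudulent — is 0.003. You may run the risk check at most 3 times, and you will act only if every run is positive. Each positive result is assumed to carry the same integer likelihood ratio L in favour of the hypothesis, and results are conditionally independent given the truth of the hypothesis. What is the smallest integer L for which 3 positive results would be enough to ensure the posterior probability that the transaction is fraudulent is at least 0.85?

Prior odds = 0.003/0.997 = 3/997.
Target odds = 0.85/0.15 = 17/3.
Need L³ ≥ 17/3 ÷ (3/997) = 16949/9.
12³ = 1728 < 16949/9 ≤ 2197 = 13³, so L = 13.

13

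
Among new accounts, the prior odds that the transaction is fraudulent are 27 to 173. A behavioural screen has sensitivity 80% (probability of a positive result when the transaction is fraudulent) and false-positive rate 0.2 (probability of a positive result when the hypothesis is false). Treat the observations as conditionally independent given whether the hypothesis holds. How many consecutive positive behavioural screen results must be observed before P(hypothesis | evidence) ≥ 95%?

4

Prior odds = 27/173.
Likelihood ratio of a positive result = 0.8/0.2 = 4.
Target posterior odds = 0.95/0.05 = 19.
Require 4ⁿ ≥ 19 ÷ (27/173) = 3287/27.
4³ = 64 falls short of 3287/27 but 4⁴ = 256 reaches it, so n = 4.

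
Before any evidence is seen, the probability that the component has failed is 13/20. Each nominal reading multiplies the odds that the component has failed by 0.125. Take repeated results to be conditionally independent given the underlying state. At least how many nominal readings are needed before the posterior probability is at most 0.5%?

3

Prior odds = 0.65/0.35 = 13/7.
Likelihood ratio per nominal reading = 0.125.
Target posterior odds = 0.005/0.995 = 1/199.
Need (13/7) × 0.125ⁿ ≤ 1/199, i.e. 0.125ⁿ ≤ 7/2587.
0.125² = 0.015625 is still above 7/2587 but 0.125³ = 0.001953125 is at or below it, so n = 3.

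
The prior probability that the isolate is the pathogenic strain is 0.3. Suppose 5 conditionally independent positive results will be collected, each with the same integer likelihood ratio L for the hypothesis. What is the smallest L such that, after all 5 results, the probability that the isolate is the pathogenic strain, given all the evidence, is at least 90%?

2

Prior odds = 0.3/0.7 = 3/7.
Target odds = 0.9/0.1 = 9.
Need L⁵ ≥ 9 ÷ (3/7) = 21.
1⁵ = 1 < 21 ≤ 32 = 2⁵, so L = 2.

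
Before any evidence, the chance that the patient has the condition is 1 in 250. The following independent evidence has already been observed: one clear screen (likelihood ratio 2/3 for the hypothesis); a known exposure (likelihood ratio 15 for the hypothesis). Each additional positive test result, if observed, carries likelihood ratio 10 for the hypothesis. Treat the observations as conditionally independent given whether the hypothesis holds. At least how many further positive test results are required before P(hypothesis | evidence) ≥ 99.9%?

Prior odds = 0.004/0.996 = 1/249.
Combined Bayes factor of the evidence already in hand = (2/3) × 15 = 10.
Odds after that evidence = (1/249) × 10 = 10/249.
Target odds = 0.999/0.001 = 999.
Need 10ⁿ ≥ 999 ÷ (10/249) = 24875.1.
10⁴ = 10000 falls short of 24875.1 but 10⁵ = 100000 reaches it, so n = 5.

5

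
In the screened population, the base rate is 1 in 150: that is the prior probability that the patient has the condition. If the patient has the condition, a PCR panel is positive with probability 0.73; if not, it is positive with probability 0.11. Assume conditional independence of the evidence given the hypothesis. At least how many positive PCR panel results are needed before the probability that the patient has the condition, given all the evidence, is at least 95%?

5

Prior odds: (1/150) ÷ (149/150) = 1/149.
Likelihood ratio of a positive = 0.73/0.11 = 73/11.
Target posterior odds = 0.95/0.05 = 19.
Require (73/11)ⁿ ≥ 19 ÷ (1/149) = 2831.
(73/11)⁴ = 28398241/14641 falls short of 2831 but (73/11)⁵ ≈12872.1 reaches it, so n = 5.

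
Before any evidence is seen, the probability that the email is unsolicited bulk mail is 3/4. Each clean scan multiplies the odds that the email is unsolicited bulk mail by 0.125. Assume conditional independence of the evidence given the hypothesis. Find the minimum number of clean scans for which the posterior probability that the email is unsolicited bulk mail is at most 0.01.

Prior odds: 0.75 ÷ 0.25 = 3.
Likelihood ratio per clean scan = 0.125.
Target posterior odds = 0.01/0.99 = 1/99.
Need 3 × 0.125ⁿ ≤ 1/99, i.e. 0.125ⁿ ≤ 1/297.
0.125² = 0.015625 is still above 1/297 but 0.125³ = 0.001953125 is at or below it, so n = 3.

3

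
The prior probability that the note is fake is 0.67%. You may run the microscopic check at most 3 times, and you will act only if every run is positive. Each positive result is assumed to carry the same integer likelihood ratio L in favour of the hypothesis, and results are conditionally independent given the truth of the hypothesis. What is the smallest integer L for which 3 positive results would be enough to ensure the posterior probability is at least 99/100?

25

Prior odds = 0.0067/0.9933 = 67/9933.
Target odds = 0.99/0.01 = 99.
Need L³ ≥ 99 ÷ (67/9933) = 983367/67.
24³ = 13824 < 983367/67 ≤ 15625 = 25³, so L = 25.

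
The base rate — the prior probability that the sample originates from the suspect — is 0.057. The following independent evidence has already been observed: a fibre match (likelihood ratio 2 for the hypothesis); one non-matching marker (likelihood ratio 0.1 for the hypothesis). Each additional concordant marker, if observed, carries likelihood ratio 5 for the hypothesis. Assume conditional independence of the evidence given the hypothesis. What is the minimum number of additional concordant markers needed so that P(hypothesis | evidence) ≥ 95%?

Prior odds = 0.057/0.943 = 57/943.
Combined Bayes factor of the evidence already in hand = 2 × 0.1 = 0.2.
Odds after that evidence = (57/943) × 0.2 = 57/4715.
Target odds = 0.95/0.05 = 19.
Need 5ⁿ ≥ 19 ÷ (57/4715) = 4715/3.
5⁴ = 625 falls short of 4715/3 but 5⁵ = 3125 reaches it, so n = 5.

5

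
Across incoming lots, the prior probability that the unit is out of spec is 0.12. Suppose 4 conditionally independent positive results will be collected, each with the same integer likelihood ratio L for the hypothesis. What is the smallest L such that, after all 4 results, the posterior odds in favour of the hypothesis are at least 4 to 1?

Prior odds = 0.12/0.88 = 3/22.
Target odds = 4.
Need L⁴ ≥ 4 ÷ (3/22) = 88/3.
2⁴ = 16 < 88/3 ≤ 81 = 3⁴, so L = 3.

3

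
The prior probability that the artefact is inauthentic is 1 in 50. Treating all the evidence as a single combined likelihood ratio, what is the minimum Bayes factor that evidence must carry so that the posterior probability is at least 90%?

441

Prior odds = 0.02/0.98 = 1/49.
Target odds = 0.9/0.1 = 9.
Required Bayes factor = 9 ÷ (1/49) = 441.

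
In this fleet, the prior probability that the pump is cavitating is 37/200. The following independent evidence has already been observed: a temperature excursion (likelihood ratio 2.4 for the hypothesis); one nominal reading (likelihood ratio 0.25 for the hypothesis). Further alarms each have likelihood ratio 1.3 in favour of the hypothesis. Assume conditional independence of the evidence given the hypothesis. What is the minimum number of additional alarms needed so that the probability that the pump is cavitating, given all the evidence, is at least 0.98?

23

Prior odds = 0.185/0.815 = 37/163.
Combined Bayes factor of the evidence already in hand = 2.4 × 0.25 = 0.6.
Odds after that evidence = (37/163) × 0.6 = 111/815.
Target odds = 0.98/0.02 = 49.
Need 1.3ⁿ ≥ 49 ÷ (111/815) = 39935/111.
1.3²² ≈321.184 falls short of 39935/111 but 1.3²³ ≈417.539 reaches it, so n = 23.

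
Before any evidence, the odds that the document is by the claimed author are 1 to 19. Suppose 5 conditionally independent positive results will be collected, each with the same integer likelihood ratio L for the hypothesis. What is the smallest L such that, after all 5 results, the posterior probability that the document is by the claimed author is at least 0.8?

Prior odds = 1/19.
Target odds = 0.8/0.2 = 4.
Need L⁵ ≥ 4 ÷ (1/19) = 76.
2⁵ = 32 < 76 ≤ 243 = 3⁵, so L = 3.

3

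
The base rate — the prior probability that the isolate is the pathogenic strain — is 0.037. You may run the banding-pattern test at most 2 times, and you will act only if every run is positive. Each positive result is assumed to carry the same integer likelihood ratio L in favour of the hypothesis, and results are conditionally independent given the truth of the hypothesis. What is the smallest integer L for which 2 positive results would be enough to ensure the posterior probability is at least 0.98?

Prior odds = 0.037/0.963 = 37/963.
Target odds = 0.98/0.02 = 49.
Need L² ≥ 49 ÷ (37/963) = 47187/37.
35² = 1225 < 47187/37 ≤ 1296 = 36², so L = 36.

36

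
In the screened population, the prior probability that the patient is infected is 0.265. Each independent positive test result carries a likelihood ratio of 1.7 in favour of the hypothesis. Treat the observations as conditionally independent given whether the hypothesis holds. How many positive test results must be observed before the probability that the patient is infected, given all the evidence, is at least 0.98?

Prior odds = 0.265/0.735 = 53/147.
Likelihood ratio per positive test result = 1.7.
Target odds: 0.98 ÷ 0.02 = 49.
Require 1.7ⁿ ≥ 49 ÷ (53/147) = 7203/53.
1.7⁹ ≈118.588 falls short of 7203/53 but 1.7¹⁰ ≈201.599 reaches it, so n = 10.

10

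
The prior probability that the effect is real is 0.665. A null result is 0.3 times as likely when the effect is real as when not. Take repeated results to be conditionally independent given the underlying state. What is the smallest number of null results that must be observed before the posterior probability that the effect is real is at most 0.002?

6

Prior odds = 0.665/0.335 = 133/67.
Likelihood ratio per null result = 0.3.
Target posterior odds = 0.002/0.998 = 1/499.
Need (133/67) × 0.3ⁿ ≤ 1/499, i.e. 0.3ⁿ ≤ 67/66367.
0.3⁵ = 243/100000 is still above 67/66367 but 0.3⁶ = 729/1000000 is at or below it, so n = 6.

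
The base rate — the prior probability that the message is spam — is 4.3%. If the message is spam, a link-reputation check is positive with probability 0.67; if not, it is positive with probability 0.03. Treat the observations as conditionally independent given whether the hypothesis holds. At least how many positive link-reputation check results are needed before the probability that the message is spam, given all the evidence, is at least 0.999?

4

Prior odds: 0.043 ÷ 0.957 = 43/957.
Likelihood ratio of a positive = 0.67/0.03 = 67/3.
Target odds: 0.999 ÷ 0.001 = 999.
Require (67/3)ⁿ ≥ 999 ÷ (43/957) = 956043/43.
(67/3)³ = 300763/27 falls short of 956043/43 but (67/3)⁴ = 20151121/81 reaches it, so n = 4.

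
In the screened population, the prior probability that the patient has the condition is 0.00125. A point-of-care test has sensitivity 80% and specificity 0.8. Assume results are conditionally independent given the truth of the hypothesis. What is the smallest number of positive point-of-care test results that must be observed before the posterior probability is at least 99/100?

Prior odds = 0.00125/0.99875 = 1/799.
False-positive rate = 1 − 0.8 = 0.2; likelihood ratio of a positive = 0.8/0.2 = 4.
Target odds: 0.99 ÷ 0.01 = 99.
Require 4ⁿ ≥ 99 ÷ (1/799) = 79101.
4⁸ = 65536 falls short of 79101 but 4⁹ = 262144 reaches it, so n = 9.

9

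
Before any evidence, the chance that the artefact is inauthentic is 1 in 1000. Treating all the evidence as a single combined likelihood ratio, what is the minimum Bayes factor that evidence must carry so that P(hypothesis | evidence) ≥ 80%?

3996

Prior odds = 0.001/0.999 = 1/999.
Target odds = 0.8/0.2 = 4.
Required Bayes factor = 4 ÷ (1/999) = 3996.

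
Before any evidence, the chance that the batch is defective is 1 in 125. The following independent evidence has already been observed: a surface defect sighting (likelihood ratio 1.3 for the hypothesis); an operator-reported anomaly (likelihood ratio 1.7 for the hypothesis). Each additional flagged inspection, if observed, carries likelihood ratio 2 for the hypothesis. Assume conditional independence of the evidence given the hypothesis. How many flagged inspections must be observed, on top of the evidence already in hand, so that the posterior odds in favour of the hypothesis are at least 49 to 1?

Prior odds = 0.008/0.992 = 1/124.
Combined Bayes factor of the evidence already in hand = 1.3 × 1.7 = 2.21.
Odds after that evidence = (1/124) × 2.21 = 221/12400.
Target odds = 49.
Need 2ⁿ ≥ 49 ÷ (221/12400) = 607600/221.
2¹¹ = 2048 falls short of 607600/221 but 2¹² = 4096 reaches it, so n = 12.

12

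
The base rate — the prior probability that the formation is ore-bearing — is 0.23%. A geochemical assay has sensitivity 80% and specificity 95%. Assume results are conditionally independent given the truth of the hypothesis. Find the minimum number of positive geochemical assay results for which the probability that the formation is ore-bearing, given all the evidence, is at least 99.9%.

Prior odds = 0.0023/0.9977 = 23/9977.
False-positive rate = 1 − 0.95 = 0.05; likelihood ratio of a positive = 0.8/0.05 = 16.
Target odds: 0.999 ÷ 0.001 = 999.
Require 16ⁿ ≥ 999 ÷ (23/9977) = 9967023/23.
16⁴ = 65536 falls short of 9967023/23 but 16⁵ = 1048576 reaches it, so n = 5.

5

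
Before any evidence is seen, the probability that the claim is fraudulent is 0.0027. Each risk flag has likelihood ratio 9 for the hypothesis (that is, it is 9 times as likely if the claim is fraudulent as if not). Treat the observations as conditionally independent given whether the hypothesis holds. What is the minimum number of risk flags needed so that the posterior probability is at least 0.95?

5

Prior odds: 0.0027 ÷ 0.9973 = 27/9973.
Likelihood ratio per risk flag = 9.
Target odds: 0.95 ÷ 0.05 = 19.
Require 9ⁿ ≥ 19 ÷ (27/9973) = 189487/27.
9⁴ = 6561 falls short of 189487/27 but 9⁵ = 59049 reaches it, so n = 5.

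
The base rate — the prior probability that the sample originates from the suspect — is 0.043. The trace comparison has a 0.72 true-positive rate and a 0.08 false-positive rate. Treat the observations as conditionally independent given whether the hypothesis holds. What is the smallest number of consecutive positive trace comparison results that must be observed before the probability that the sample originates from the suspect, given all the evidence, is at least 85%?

3

Prior odds: 0.043 ÷ 0.957 = 43/957.
Likelihood ratio of a positive result = 0.72/0.08 = 9.
Target odds: 0.85 ÷ 0.15 = 17/3.
Need (43/957) × 9ⁿ ≥ 17/3, i.e. 9ⁿ ≥ 5423/43.
9² = 81 falls short of 5423/43 but 9³ = 729 reaches it, so n = 3.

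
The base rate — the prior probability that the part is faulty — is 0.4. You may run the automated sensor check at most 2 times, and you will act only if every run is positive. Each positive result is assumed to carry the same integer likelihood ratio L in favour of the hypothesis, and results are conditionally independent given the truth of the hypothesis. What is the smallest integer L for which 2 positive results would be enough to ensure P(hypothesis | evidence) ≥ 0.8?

Prior odds = 0.4/0.6 = 2/3.
Target odds = 0.8/0.2 = 4.
Need L² ≥ 4 ÷ (2/3) = 6.
2² = 4 < 6 ≤ 9 = 3², so L = 3.

3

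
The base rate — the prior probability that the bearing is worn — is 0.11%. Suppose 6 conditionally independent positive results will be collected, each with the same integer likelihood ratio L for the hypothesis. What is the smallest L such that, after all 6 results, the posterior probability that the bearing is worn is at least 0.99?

Prior odds = 0.0011/0.9989 = 11/9989.
Target odds = 0.99/0.01 = 99.
Need L⁶ ≥ 99 ÷ (11/9989) = 89901.
6⁶ = 46656 < 89901 ≤ 117649 = 7⁶, so L = 7.

7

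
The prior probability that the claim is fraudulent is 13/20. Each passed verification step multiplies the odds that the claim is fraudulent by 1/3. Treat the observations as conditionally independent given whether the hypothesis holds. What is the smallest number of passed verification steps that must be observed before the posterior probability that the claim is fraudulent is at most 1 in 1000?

Prior odds: 0.65 ÷ 0.35 = 13/7.
Likelihood ratio per passed verification step = 1/3.
Target odds: 0.001 ÷ 0.999 = 1/999.
Need (13/7) × (1/3)ⁿ ≤ 1/999, i.e. (1/3)ⁿ ≤ 7/12987.
(1/3)⁶ = 1/729 is still above 7/12987 but (1/3)⁷ = 1/2187 is at or below it, so n = 7.

7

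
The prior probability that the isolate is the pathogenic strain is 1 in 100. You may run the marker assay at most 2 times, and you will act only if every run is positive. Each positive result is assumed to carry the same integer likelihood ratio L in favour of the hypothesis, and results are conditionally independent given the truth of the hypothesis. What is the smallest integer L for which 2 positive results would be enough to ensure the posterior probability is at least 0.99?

Prior odds = 0.01/0.99 = 1/99.
Target odds = 0.99/0.01 = 99.
Need L² ≥ 99 ÷ (1/99) = 9801.
98² = 9604 < 9801 ≤ 9801 = 99², so L = 99.

99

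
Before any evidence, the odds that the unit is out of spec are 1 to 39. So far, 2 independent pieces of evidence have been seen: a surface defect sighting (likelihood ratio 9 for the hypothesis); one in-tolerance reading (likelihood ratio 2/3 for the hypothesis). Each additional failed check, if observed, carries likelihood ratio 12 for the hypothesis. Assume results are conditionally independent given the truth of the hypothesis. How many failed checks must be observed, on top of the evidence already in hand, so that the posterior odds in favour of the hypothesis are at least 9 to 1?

2

Prior odds = 1/39.
Combined Bayes factor of the evidence already in hand = 9 × (2/3) = 6.
Odds after that evidence = (1/39) × 6 = 2/13.
Target odds = 9.
Need 12ⁿ ≥ 9 ÷ (2/13) = 58.5.
12¹ = 12 falls short of 58.5 but 12² = 144 reaches it, so n = 2.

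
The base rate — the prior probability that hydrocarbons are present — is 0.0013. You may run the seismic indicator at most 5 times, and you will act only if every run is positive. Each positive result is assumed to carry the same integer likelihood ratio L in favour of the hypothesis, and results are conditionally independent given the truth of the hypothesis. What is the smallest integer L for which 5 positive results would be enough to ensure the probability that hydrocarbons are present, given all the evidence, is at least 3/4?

Prior odds = 0.0013/0.9987 = 13/9987.
Target odds = 0.75/0.25 = 3.
Need L⁵ ≥ 3 ÷ (13/9987) = 29961/13.
4⁵ = 1024 < 29961/13 ≤ 3125 = 5⁵, so L = 5.

5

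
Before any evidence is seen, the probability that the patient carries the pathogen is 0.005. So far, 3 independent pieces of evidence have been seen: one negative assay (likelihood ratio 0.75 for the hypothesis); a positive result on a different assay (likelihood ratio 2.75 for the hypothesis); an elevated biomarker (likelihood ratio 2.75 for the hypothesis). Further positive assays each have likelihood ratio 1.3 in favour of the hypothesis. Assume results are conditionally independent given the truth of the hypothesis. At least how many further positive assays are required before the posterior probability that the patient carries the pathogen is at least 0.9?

22

Prior odds = 0.005/0.995 = 1/199.
Combined Bayes factor of the evidence already in hand = 0.75 × 2.75 × 2.75 = 5.671875.
Odds after that evidence = (1/199) × 5.671875 = 363/12736.
Target odds = 0.9/0.1 = 9.
Need 1.3ⁿ ≥ 9 ÷ (363/12736) = 38208/121.
1.3²¹ ≈247.065 falls short of 38208/121 but 1.3²² ≈321.184 reaches it, so n = 22.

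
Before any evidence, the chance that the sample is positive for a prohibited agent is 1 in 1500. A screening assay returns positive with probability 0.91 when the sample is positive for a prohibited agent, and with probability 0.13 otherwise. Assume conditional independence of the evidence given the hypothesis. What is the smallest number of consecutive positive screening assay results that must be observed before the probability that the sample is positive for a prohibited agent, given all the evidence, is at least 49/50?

Prior odds: (1/1500) ÷ (1499/1500) = 1/1499.
Likelihood ratio of a positive result = 0.91/0.13 = 7.
Target odds: 0.98 ÷ 0.02 = 49.
Require 7ⁿ ≥ 49 ÷ (1/1499) = 73451.
7⁵ = 16807 falls short of 73451 but 7⁶ = 117649 reaches it, so n = 6.

6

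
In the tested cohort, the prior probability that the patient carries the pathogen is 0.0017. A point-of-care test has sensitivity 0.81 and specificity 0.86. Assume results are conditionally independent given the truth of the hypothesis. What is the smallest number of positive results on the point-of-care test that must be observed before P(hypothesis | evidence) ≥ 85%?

Prior odds: 0.0017 ÷ 0.9983 = 17/9983.
False-positive rate = 1 − 0.86 = 0.14; likelihood ratio of a positive = 0.81/0.14 = 81/14.
Target posterior odds = 0.85/0.15 = 17/3.
Require (81/14)ⁿ ≥ 17/3 ÷ (17/9983) = 9983/3.
(81/14)⁴ = 43046721/38416 falls short of 9983/3 but (81/14)⁵ ≈6483.13 reaches it, so n = 5.

5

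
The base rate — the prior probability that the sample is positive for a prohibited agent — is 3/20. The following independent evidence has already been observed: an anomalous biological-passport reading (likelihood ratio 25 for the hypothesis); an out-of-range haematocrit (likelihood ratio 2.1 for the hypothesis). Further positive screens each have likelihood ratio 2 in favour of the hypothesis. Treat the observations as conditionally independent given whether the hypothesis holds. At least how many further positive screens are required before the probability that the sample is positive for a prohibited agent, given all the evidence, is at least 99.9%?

Prior odds = 0.15/0.85 = 3/17.
Combined Bayes factor of the evidence already in hand = 25 × 2.1 = 52.5.
Odds after that evidence = (3/17) × 52.5 = 315/34.
Target odds = 0.999/0.001 = 999.
Need 2ⁿ ≥ 999 ÷ (315/34) = 3774/35.
2⁶ = 64 falls short of 3774/35 but 2⁷ = 128 reaches it, so n = 7.

7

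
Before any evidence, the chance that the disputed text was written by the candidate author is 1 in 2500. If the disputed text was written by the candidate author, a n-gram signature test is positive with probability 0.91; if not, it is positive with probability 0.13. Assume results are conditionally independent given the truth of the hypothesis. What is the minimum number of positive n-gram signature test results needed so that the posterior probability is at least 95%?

6

Prior odds = 0.0004/0.9996 = 1/2499.
Likelihood ratio of a positive = 0.91/0.13 = 7.
Target odds: 0.95 ÷ 0.05 = 19.
Require 7ⁿ ≥ 19 ÷ (1/2499) = 47481.
7⁵ = 16807 falls short of 47481 but 7⁶ = 117649 reaches it, so n = 6.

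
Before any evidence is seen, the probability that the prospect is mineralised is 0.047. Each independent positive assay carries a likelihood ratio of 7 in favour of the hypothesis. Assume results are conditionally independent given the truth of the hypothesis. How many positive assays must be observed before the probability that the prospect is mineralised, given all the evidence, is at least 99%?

Prior odds = 0.047/0.953 = 47/953.
Likelihood ratio per positive assay = 7.
Target posterior odds = 0.99/0.01 = 99.
Require 7ⁿ ≥ 99 ÷ (47/953) = 94347/47.
7³ = 343 falls short of 94347/47 but 7⁴ = 2401 reaches it, so n = 4.

4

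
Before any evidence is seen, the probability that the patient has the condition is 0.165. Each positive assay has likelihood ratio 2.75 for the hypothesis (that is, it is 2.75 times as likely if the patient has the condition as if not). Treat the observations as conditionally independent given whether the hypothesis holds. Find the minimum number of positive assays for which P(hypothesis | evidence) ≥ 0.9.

Prior odds: 0.165 ÷ 0.835 = 33/167.
Likelihood ratio per positive assay = 2.75.
Target posterior odds = 0.9/0.1 = 9.
Need (33/167) × 2.75ⁿ ≥ 9, i.e. 2.75ⁿ ≥ 501/11.
2.75³ = 20.796875 falls short of 501/11 but 2.75⁴ = 57.19140625 reaches it, so n = 4.

4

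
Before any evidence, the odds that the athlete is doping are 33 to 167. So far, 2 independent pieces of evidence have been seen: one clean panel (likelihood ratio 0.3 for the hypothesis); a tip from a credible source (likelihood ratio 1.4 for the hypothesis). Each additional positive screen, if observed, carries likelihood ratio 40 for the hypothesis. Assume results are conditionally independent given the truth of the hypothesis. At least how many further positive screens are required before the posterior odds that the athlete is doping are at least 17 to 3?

2

Prior odds = 33/167.
Combined Bayes factor of the evidence already in hand = 0.3 × 1.4 = 0.42.
Odds after that evidence = (33/167) × 0.42 = 693/8350.
Target odds = 17/3.
Need 40ⁿ ≥ 17/3 ÷ (693/8350) = 141950/2079.
40¹ = 40 falls short of 141950/2079 but 40² = 1600 reaches it, so n = 2.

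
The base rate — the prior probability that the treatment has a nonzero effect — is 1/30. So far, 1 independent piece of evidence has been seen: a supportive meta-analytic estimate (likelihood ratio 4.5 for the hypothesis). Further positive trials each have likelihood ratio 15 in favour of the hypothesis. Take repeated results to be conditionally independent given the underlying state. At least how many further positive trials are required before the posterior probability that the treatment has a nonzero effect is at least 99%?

Prior odds = (1/30)/(29/30) = 1/29.
Bayes factor of the evidence already in hand = 4.5.
Odds after that evidence = (1/29) × 4.5 = 9/58.
Target odds = 0.99/0.01 = 99.
Need 15ⁿ ≥ 99 ÷ (9/58) = 638.
15² = 225 falls short of 638 but 15³ = 3375 reaches it, so n = 3.

3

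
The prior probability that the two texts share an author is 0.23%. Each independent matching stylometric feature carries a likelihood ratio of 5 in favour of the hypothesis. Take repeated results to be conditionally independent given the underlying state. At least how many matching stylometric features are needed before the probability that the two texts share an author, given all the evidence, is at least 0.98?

7

Prior odds = 0.0023/0.9977 = 23/9977.
Likelihood ratio per matching stylometric feature = 5.
Target odds: 0.98 ÷ 0.02 = 49.
Need (23/9977) × 5ⁿ ≥ 49, i.e. 5ⁿ ≥ 488873/23.
5⁶ = 15625 falls short of 488873/23 but 5⁷ = 78125 reaches it, so n = 7.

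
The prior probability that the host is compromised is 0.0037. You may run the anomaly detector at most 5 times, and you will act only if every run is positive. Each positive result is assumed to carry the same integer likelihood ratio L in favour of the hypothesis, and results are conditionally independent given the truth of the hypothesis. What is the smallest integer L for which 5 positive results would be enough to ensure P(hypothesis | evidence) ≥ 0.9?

Prior odds = 0.0037/0.9963 = 37/9963.
Target odds = 0.9/0.1 = 9.
Need L⁵ ≥ 9 ÷ (37/9963) = 89667/37.
4⁵ = 1024 < 89667/37 ≤ 3125 = 5⁵, so L = 5.

5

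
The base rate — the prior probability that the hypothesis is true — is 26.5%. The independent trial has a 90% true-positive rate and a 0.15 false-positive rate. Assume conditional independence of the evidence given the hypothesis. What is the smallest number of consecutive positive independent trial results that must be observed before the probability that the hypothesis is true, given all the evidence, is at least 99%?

4

Prior odds: 0.265 ÷ 0.735 = 53/147.
Likelihood ratio of a positive result = 0.9/0.15 = 6.
Target posterior odds = 0.99/0.01 = 99.
Need (53/147) × 6ⁿ ≥ 99, i.e. 6ⁿ ≥ 14553/53.
6³ = 216 falls short of 14553/53 but 6⁴ = 1296 reaches it, so n = 4.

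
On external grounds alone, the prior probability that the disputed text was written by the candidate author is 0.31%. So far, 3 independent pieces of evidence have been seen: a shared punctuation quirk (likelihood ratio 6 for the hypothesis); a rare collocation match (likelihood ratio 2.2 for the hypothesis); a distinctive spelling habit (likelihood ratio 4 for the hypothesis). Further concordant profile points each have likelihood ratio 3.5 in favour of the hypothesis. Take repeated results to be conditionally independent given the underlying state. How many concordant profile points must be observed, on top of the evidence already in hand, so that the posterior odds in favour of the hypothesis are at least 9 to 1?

Prior odds = 0.0031/0.9969 = 31/9969.
Combined Bayes factor of the evidence already in hand = 6 × 2.2 × 4 = 52.8.
Odds after that evidence = (31/9969) × 52.8 = 2728/16615.
Target odds = 9.
Need 3.5ⁿ ≥ 9 ÷ (2728/16615) = 149535/2728.
3.5³ = 42.875 falls short of 149535/2728 but 3.5⁴ = 150.0625 reaches it, so n = 4.

4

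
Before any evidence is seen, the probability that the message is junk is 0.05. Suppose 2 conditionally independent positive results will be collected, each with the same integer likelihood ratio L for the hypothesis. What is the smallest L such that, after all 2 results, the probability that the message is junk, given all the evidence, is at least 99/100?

Prior odds = 0.05/0.95 = 1/19.
Target odds = 0.99/0.01 = 99.
Need L² ≥ 99 ÷ (1/19) = 1881.
43² = 1849 < 1881 ≤ 1936 = 44², so L = 44.

44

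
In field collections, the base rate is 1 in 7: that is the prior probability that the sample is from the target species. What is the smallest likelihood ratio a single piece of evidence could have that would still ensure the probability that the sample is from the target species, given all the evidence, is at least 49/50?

Prior odds = (1/7)/(6/7) = 1/6.
Target odds = 0.98/0.02 = 49.
Required Bayes factor = 49 ÷ (1/6) = 294.

294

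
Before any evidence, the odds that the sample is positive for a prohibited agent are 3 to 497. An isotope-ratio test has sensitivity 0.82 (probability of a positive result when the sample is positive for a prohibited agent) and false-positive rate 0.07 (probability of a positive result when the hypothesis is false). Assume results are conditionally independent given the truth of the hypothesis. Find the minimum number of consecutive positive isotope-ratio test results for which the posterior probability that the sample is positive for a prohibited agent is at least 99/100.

Prior odds = 3/497.
Likelihood ratio of a positive result = 0.82/0.07 = 82/7.
Target odds: 0.99 ÷ 0.01 = 99.
Need (3/497) × (82/7)ⁿ ≥ 99, i.e. (82/7)ⁿ ≥ 16401.
(82/7)³ = 551368/343 falls short of 16401 but (82/7)⁴ = 45212176/2401 reaches it, so n = 4.

4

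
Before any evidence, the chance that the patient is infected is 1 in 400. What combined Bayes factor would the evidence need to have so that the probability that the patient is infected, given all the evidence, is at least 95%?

Prior odds = 0.0025/0.9975 = 1/399.
Target odds = 0.95/0.05 = 19.
Required Bayes factor = 19 ÷ (1/399) = 7581.

7581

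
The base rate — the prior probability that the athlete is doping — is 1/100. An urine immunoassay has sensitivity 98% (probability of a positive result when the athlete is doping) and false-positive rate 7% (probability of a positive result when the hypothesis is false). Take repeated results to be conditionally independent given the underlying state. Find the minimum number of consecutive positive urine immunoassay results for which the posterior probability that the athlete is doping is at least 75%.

3

Prior odds: 0.01 ÷ 0.99 = 1/99.
Likelihood ratio of a positive result = 0.98/0.07 = 14.
Target posterior odds = 0.75/0.25 = 3.
Need (1/99) × 14ⁿ ≥ 3, i.e. 14ⁿ ≥ 297.
14² = 196 falls short of 297 but 14³ = 2744 reaches it, so n = 3.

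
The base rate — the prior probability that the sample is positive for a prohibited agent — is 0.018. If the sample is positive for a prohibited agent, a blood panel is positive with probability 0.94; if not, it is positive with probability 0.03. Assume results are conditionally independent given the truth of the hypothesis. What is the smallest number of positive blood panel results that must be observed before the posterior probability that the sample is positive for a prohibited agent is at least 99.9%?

4

Prior odds = 0.018/0.982 = 9/491.
Likelihood ratio of a positive = 0.94/0.03 = 94/3.
Target posterior odds = 0.999/0.001 = 999.
Need (9/491) × (94/3)ⁿ ≥ 999, i.e. (94/3)ⁿ ≥ 54501.
(94/3)³ = 830584/27 falls short of 54501 but (94/3)⁴ = 78074896/81 reaches it, so n = 4.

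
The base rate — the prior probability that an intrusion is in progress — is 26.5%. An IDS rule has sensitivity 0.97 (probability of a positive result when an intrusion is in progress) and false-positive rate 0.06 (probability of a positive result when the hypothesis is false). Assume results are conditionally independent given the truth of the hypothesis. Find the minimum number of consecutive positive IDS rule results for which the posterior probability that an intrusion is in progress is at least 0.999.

3

Prior odds = 0.265/0.735 = 53/147.
Likelihood ratio of a positive result = 0.97/0.06 = 97/6.
Target odds: 0.999 ÷ 0.001 = 999.
Require (97/6)ⁿ ≥ 999 ÷ (53/147) = 146853/53.
(97/6)² = 9409/36 falls short of 146853/53 but (97/6)³ = 912673/216 reaches it, so n = 3.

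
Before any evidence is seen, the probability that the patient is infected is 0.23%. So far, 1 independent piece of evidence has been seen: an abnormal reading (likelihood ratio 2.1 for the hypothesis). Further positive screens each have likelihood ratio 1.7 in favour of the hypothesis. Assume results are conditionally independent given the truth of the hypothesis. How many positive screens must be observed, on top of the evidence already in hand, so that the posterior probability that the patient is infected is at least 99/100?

Prior odds = 0.0023/0.9977 = 23/9977.
Bayes factor of the evidence already in hand = 2.1.
Odds after that evidence = (23/9977) × 2.1 = 483/99770.
Target odds = 0.99/0.01 = 99.
Need 1.7ⁿ ≥ 99 ÷ (483/99770) = 3292410/161.
1.7¹⁸ ≈14063.1 falls short of 3292410/161 but 1.7¹⁹ ≈23907.2 reaches it, so n = 19.

19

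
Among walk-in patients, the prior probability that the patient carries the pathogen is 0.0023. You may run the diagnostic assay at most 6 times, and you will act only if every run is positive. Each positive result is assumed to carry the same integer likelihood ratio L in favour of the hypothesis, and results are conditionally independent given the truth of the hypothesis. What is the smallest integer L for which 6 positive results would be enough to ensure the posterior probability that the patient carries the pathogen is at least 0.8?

4

Prior odds = 0.0023/0.9977 = 23/9977.
Target odds = 0.8/0.2 = 4.
Need L⁶ ≥ 4 ÷ (23/9977) = 39908/23.
3⁶ = 729 < 39908/23 ≤ 4096 = 4⁶, so L = 4.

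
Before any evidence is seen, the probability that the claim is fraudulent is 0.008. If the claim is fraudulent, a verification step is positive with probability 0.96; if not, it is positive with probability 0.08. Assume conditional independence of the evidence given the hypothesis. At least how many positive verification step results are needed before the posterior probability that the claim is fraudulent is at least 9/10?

Prior odds: 0.008 ÷ 0.992 = 1/124.
Likelihood ratio of a positive = 0.96/0.08 = 12.
Target odds: 0.9 ÷ 0.1 = 9.
Need (1/124) × 12ⁿ ≥ 9, i.e. 12ⁿ ≥ 1116.
12² = 144 falls short of 1116 but 12³ = 1728 reaches it, so n = 3.

3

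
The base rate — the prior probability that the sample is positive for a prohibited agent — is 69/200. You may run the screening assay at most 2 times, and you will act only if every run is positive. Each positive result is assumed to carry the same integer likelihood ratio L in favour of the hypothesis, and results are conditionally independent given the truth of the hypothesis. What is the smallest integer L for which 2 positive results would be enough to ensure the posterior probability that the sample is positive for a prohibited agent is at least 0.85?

Prior odds = 0.345/0.655 = 69/131.
Target odds = 0.85/0.15 = 17/3.
Need L² ≥ 17/3 ÷ (69/131) = 2227/207.
3² = 9 < 2227/207 ≤ 16 = 4², so L = 4.

4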